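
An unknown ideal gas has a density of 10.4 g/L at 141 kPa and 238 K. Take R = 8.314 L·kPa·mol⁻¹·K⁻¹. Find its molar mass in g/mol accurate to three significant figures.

M ≈ 146 g/mol

ρ = PM/(RT) ⇒ M = ρRT/P = (10.4 × 8.314 × 238.0) / 141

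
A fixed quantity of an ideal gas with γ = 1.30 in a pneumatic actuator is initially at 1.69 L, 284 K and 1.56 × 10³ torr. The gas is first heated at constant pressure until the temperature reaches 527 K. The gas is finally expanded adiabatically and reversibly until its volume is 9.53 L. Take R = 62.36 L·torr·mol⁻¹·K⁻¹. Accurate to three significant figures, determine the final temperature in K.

T₃ ≈ 378 K

P constant ⇒ V ∝ T: P₂ = P₁; V₂ = V₁·(T₂/T₁) = 3.136 L.
Reversible adiabatic, γ = 1.30: T₃ = T₂·(V₂/V₃)^(γ−1) = 377.6 K; P₃ = P₂·(V₂/V₃)^γ = 367.8 torr.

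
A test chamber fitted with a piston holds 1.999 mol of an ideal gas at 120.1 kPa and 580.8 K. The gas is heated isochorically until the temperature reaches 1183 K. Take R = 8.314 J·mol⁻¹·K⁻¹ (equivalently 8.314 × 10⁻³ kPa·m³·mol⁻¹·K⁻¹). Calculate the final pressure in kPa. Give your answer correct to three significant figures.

P₂ ≈ 245 kPa

From PV = nRT: V₁ = nRT₁/P₁ = 0.08037 m³.
Isochoric, so P/T is constant: V₂ = V₁; P₂ = P₁·(T₂/T₁) = 244.6 kPa.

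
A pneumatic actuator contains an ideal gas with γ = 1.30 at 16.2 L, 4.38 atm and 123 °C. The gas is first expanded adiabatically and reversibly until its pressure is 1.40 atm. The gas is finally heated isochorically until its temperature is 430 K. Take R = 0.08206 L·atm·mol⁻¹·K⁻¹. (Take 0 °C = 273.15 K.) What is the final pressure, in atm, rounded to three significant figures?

P₃ ≈ 1.98 atm

Convert: T₁ = 396.1 K.
Adiabatic (γ = 1.30), T V^(γ−1) and P V^γ constant: T₂ = T₁·(P₂/P₁)^((γ−1)/γ) = 304.5 K; V₂ = V₁·(P₁/P₂)^(1/γ) = 38.95 L.
Isochoric, so P/T is constant: V₃ = V₂; P₃ = P₂·(T₃/T₂) = 1.977 atm.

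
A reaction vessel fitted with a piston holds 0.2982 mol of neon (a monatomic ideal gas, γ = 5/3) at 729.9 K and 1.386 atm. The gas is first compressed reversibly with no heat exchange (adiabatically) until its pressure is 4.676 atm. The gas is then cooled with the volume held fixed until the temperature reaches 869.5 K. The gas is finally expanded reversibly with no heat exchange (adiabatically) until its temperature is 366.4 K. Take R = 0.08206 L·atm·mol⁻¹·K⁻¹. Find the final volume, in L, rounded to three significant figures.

V₄ ≈ 22.7 L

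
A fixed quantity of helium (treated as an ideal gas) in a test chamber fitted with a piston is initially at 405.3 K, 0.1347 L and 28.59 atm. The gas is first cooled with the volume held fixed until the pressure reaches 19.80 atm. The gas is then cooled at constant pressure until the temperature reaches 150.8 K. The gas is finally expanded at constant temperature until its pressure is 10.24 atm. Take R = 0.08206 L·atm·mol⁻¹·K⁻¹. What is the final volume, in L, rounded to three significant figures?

Isochoric, so P/T is constant: V₂ = V₁; T₂ = T₁·(P₂/P₁) = 280.7 K.
Isobaric, so V/T is constant: P₃ = P₂; V₃ = V₂·(T₃/T₂) = 0.07237 L.
Isothermal, so P V is constant: T₄ = T₃; V₄ = V₃·(P₃/P₄) = 0.1399 L.

V₄ ≈ 0.140 L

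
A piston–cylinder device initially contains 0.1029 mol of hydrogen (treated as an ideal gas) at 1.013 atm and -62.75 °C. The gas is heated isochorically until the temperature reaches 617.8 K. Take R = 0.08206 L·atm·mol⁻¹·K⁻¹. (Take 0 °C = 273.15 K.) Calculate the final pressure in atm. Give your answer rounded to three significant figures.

Convert: T₁ = 210.4 K.
From PV = nRT: V₁ = nRT₁/P₁ = 1.754 L.
Isochoric, so P/T is constant: V₂ = V₁; P₂ = P₁·(T₂/T₁) = 2.974 atm.

P₂ ≈ 2.97 atm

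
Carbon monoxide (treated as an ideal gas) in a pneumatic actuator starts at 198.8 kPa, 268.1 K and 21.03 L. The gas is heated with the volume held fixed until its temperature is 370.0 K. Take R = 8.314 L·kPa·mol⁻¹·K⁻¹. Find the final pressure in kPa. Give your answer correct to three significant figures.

V constant ⇒ P ∝ T: V₂ = V₁; P₂ = P₁·(T₂/T₁) = 274.4 kPa.

P₂ ≈ 274 kPa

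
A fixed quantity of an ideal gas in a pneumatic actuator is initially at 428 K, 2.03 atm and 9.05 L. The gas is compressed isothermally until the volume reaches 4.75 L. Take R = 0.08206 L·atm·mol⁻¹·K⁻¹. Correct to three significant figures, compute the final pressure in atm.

P₂ ≈ 3.87 atm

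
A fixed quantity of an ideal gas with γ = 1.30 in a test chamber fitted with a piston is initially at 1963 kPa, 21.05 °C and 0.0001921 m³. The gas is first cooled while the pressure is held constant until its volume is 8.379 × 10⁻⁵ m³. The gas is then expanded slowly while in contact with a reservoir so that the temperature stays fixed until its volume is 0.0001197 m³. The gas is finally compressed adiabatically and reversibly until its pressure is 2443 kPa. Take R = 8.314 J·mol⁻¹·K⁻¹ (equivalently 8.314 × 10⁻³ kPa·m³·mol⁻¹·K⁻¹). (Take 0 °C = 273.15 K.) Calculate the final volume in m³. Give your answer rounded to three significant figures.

Convert: T₁ = 294.2 K.
P constant ⇒ V ∝ T: P₂ = P₁; T₂ = T₁·(V₂/V₁) = 128.3 K.
Isothermal, so P V is constant: T₃ = T₂; P₃ = P₂·(V₂/V₃) = 1374 kPa.
Adiabatic (γ = 1.30), T V^(γ−1) and P V^γ constant: T₄ = T₃·(P₄/P₃)^((γ−1)/γ) = 146.5 K; V₄ = V₃·(P₃/P₄)^(1/γ) = 7.689e-05 m³.

V₄ ≈ 7.69e-05 m³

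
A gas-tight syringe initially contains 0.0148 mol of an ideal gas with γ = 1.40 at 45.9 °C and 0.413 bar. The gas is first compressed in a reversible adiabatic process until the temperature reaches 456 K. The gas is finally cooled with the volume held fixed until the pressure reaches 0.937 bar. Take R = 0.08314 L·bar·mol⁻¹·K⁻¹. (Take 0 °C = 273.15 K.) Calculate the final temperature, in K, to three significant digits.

T₃ ≈ 296 K

Convert: T₁ = 319.0 K.
From PV = nRT: V₁ = nRT₁/P₁ = 0.9506 L.
Adiabatic (γ = 1.40), T V^(γ−1) and P V^γ constant: P₂ = P₁·(T₂/T₁)^(γ/(γ−1)) = 1.442 bar; V₂ = V₁·(T₁/T₂)^(1/(γ−1)) = 0.3892 L.
V constant ⇒ P ∝ T: V₃ = V₂; T₃ = T₂·(P₃/P₂) = 296.4 K.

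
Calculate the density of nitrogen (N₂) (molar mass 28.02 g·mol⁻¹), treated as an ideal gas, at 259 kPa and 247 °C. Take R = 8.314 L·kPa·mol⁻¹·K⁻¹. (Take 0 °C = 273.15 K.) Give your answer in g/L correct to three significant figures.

ρ = PM/(RT) = (259 × 28.02) / (8.314 × 520.1)

ρ ≈ 1.68 g/L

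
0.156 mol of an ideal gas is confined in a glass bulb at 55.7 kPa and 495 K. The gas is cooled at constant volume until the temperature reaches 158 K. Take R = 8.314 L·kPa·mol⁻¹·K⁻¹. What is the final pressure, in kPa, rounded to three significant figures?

From PV = nRT: V₁ = nRT₁/P₁ = 11.53 L.
V constant ⇒ P ∝ T: V₂ = V₁; P₂ = P₁·(T₂/T₁) = 17.78 kPa.

P₂ ≈ 17.8 kPa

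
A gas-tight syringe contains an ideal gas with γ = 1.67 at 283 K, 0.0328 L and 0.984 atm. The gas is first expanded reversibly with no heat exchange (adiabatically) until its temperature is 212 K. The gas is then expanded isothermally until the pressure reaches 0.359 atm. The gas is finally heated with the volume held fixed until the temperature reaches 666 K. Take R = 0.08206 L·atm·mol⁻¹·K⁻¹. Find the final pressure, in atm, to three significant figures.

P₄ ≈ 1.13 atm

Adiabatic (γ = 1.67), T V^(γ−1) and P V^γ constant: P₂ = P₁·(T₂/T₁)^(γ/(γ−1)) = 0.4790 atm; V₂ = V₁·(T₁/T₂)^(1/(γ−1)) = 0.05048 L.
Isothermal, so P V is constant: T₃ = T₂; V₃ = V₂·(P₂/P₃) = 0.06735 L.
V constant ⇒ P ∝ T: V₄ = V₃; P₄ = P₃·(T₄/T₃) = 1.128 atm.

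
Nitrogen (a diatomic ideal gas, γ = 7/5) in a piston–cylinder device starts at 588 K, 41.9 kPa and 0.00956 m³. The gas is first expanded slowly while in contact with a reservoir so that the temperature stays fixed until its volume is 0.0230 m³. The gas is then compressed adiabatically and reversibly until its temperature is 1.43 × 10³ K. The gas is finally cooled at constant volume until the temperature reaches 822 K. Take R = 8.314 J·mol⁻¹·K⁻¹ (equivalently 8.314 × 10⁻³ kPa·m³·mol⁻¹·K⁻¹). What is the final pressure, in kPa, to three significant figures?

P₄ ≈ 225 kPa

Isothermal, so P V is constant: T₂ = T₁; P₂ = P₁·(V₁/V₂) = 17.42 kPa.
Adiabatic (γ = 7/5), T V^(γ−1) and P V^γ constant: P₃ = P₂·(T₃/T₂)^(γ/(γ−1)) = 390.7 kPa; V₃ = V₂·(T₂/T₃)^(1/(γ−1)) = 0.002494 m³.
Isochoric, so P/T is constant: V₄ = V₃; P₄ = P₃·(T₄/T₃) = 224.6 kPa.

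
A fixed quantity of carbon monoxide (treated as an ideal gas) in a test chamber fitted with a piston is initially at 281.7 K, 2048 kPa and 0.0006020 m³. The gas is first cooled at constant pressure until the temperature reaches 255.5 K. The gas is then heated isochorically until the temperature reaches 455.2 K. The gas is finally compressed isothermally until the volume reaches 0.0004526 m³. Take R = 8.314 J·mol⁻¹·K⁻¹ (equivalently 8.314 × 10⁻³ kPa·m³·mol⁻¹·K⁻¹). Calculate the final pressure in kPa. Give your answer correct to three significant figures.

P constant ⇒ V ∝ T: P₂ = P₁; V₂ = V₁·(T₂/T₁) = 0.0005460 m³.
Isochoric, so P/T is constant: V₃ = V₂; P₃ = P₂·(T₃/T₂) = 3649 kPa.
T constant ⇒ Boyle's law P V = const: T₄ = T₃; P₄ = P₃·(V₃/V₄) = 4402 kPa.

P₄ ≈ 4.40e+03 kPa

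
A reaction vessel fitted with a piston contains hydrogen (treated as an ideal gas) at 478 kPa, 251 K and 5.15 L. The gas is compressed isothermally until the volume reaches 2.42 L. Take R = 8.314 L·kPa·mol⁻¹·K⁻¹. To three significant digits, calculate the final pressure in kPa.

Isothermal, so P V is constant: T₂ = T₁; P₂ = P₁·(V₁/V₂) = 1017 kPa.

P₂ ≈ 1.02e+03 kPa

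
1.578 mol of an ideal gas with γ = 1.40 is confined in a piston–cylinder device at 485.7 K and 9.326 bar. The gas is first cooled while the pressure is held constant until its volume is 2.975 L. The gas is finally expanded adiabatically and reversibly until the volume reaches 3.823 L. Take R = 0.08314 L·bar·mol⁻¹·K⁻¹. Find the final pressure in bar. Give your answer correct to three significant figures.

P₃ ≈ 6.56 bar

From PV = nRT: V₁ = nRT₁/P₁ = 6.833 L.
Isobaric, so V/T is constant: P₂ = P₁; T₂ = T₁·(V₂/V₁) = 211.5 K.
Reversible adiabatic, γ = 1.40: T₃ = T₂·(V₂/V₃)^(γ−1) = 191.3 K; P₃ = P₂·(V₂/V₃)^γ = 6.565 bar.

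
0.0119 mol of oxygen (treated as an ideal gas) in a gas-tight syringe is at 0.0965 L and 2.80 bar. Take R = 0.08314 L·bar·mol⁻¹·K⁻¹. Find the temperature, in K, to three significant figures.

T ≈ 273 K

PV = nRT ⇒ T = PV/(nR) = (2.80 × 0.0965) / (0.0119 × 0.08314)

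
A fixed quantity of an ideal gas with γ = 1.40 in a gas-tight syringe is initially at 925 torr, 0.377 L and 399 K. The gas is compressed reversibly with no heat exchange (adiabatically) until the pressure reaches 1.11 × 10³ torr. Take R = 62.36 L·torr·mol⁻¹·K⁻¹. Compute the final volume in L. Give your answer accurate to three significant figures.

V₂ ≈ 0.331 L

Reversible adiabatic, γ = 1.40: T₂ = T₁·(P₂/P₁)^((γ−1)/γ) = 420.3 K; V₂ = V₁·(P₁/P₂)^(1/γ) = 0.3310 L.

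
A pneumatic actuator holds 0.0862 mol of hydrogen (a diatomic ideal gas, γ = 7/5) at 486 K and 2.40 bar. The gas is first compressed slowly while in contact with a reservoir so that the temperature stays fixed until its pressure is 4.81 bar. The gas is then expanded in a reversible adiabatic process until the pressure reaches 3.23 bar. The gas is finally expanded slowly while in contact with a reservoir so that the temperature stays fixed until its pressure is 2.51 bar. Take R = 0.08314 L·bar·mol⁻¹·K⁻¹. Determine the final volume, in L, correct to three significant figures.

From PV = nRT: V₁ = nRT₁/P₁ = 1.451 L.
T constant ⇒ Boyle's law P V = const: T₂ = T₁; V₂ = V₁·(P₁/P₂) = 0.7241 L.
Reversible adiabatic, γ = 7/5: T₃ = T₂·(P₃/P₂)^((γ−1)/γ) = 433.7 K; V₃ = V₂·(P₂/P₃)^(1/γ) = 0.9624 L.
T constant ⇒ Boyle's law P V = const: T₄ = T₃; V₄ = V₃·(P₃/P₄) = 1.238 L.

V₄ ≈ 1.24 L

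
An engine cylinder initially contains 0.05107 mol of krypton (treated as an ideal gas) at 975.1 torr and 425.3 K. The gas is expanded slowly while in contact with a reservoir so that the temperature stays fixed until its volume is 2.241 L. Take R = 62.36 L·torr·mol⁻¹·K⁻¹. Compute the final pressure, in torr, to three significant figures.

From PV = nRT: V₁ = nRT₁/P₁ = 1.389 L.
T constant ⇒ Boyle's law P V = const: T₂ = T₁; P₂ = P₁·(V₁/V₂) = 604.4 torr.

P₂ ≈ 604 torr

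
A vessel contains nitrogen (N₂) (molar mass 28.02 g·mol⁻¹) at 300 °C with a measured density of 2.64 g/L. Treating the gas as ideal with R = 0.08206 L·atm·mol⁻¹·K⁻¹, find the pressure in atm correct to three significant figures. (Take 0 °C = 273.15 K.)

ρ = PM/(RT) ⇒ P = ρRT/M = (2.64 × 0.08206 × 573.1) / 28.02

P ≈ 4.43 atm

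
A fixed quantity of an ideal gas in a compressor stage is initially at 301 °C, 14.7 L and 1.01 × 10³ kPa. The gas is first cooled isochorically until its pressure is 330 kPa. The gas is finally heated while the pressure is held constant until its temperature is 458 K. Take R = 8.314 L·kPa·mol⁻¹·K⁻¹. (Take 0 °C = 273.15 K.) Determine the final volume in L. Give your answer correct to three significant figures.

Convert: T₁ = 574.1 K.
Isochoric, so P/T is constant: V₂ = V₁; T₂ = T₁·(P₂/P₁) = 187.6 K.
Isobaric, so V/T is constant: P₃ = P₂; V₃ = V₂·(T₃/T₂) = 35.89 L.

V₃ ≈ 35.9 L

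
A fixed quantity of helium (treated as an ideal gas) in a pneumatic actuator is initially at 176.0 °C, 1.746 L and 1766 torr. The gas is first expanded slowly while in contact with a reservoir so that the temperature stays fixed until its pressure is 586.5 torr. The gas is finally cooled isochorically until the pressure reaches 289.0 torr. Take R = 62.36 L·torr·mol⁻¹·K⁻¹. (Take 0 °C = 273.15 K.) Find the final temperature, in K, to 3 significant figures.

Convert: T₁ = 449.1 K.
Isothermal, so P V is constant: T₂ = T₁; V₂ = V₁·(P₁/P₂) = 5.257 L.
Isochoric, so P/T is constant: V₃ = V₂; T₃ = T₂·(P₃/P₂) = 221.3 K.

T₃ ≈ 221 K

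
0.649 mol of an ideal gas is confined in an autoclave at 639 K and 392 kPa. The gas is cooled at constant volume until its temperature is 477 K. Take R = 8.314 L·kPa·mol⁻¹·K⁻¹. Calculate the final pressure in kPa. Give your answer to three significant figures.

P₂ ≈ 293 kPa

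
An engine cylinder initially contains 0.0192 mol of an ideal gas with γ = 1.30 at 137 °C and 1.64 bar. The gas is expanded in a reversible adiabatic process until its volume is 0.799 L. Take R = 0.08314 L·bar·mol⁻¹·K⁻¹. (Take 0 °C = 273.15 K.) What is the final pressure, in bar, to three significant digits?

P₂ ≈ 0.665 bar

Convert: T₁ = 410.1 K.
From PV = nRT: V₁ = nRT₁/P₁ = 0.3992 L.
Reversible adiabatic, γ = 1.30: T₂ = T₁·(V₁/V₂)^(γ−1) = 333.1 K; P₂ = P₁·(V₁/V₂)^γ = 0.6654 bar.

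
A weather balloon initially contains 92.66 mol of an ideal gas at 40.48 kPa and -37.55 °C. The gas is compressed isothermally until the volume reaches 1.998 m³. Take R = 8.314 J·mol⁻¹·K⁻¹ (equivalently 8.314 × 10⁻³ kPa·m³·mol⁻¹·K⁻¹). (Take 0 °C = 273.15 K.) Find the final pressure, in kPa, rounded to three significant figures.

Convert: T₁ = 235.6 K.
From PV = nRT: V₁ = nRT₁/P₁ = 4.484 m³.
T constant ⇒ Boyle's law P V = const: T₂ = T₁; P₂ = P₁·(V₁/V₂) = 90.84 kPa.

P₂ ≈ 90.8 kPa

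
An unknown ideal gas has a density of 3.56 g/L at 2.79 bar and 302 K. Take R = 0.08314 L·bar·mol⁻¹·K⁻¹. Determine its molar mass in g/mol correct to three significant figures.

M ≈ 32.0 g/mol

ρ = PM/(RT) ⇒ M = ρRT/P = (3.56 × 0.08314 × 302.0) / 2.79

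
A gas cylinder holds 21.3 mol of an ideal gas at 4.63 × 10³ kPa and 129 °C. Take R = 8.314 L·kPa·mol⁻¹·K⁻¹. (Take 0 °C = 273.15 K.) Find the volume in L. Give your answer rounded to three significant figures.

Convert: T = 402.15 K.
PV = nRT ⇒ V = nRT/P = (21.3 × 8.314 × 402.15) / 4.63e+03

V ≈ 15.4 L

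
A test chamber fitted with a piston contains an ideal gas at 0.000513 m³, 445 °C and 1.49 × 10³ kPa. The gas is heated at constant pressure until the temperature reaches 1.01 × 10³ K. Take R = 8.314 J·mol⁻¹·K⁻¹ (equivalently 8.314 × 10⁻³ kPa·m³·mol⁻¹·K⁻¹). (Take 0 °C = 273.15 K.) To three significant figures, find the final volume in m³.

Convert: T₁ = 718.1 K.
P constant ⇒ V ∝ T: P₂ = P₁; V₂ = V₁·(T₂/T₁) = 0.0007215 m³.

V₂ ≈ 0.000721 m³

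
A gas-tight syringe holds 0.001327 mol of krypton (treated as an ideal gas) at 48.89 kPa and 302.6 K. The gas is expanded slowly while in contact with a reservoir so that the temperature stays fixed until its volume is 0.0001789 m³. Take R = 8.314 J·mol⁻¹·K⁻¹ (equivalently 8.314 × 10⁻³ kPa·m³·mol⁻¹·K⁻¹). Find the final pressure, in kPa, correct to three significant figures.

P₂ ≈ 18.7 kPa

From PV = nRT: V₁ = nRT₁/P₁ = 6.829e-05 m³.
Isothermal, so P V is constant: T₂ = T₁; P₂ = P₁·(V₁/V₂) = 18.66 kPa.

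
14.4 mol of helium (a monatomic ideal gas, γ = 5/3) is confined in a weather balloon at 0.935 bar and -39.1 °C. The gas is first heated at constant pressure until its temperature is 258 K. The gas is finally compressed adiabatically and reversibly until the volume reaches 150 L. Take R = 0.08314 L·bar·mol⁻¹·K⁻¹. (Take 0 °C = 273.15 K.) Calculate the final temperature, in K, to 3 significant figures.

Convert: T₁ = 234.0 K.
From PV = nRT: V₁ = nRT₁/P₁ = 299.7 L.
Isobaric, so V/T is constant: P₂ = P₁; V₂ = V₁·(T₂/T₁) = 330.4 L.
Reversible adiabatic, γ = 5/3: T₃ = T₂·(V₂/V₃)^(γ−1) = 436.7 K; P₃ = P₂·(V₂/V₃)^γ = 3.486 bar.

T₃ ≈ 437 K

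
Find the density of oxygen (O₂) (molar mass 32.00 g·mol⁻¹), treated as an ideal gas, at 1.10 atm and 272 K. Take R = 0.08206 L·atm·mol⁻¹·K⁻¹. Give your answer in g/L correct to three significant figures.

ρ = PM/(RT) = (1.10 × 32.00) / (0.08206 × 272.0)

ρ ≈ 1.58 g/L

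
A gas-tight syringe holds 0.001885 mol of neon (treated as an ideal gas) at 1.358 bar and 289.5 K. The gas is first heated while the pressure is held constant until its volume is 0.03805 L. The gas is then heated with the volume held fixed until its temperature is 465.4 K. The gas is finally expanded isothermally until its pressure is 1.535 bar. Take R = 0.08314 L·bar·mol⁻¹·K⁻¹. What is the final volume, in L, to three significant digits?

V₄ ≈ 0.0475 L

From PV = nRT: V₁ = nRT₁/P₁ = 0.03341 L.
Isobaric, so V/T is constant: P₂ = P₁; T₂ = T₁·(V₂/V₁) = 329.7 K.
V constant ⇒ P ∝ T: V₃ = V₂; P₃ = P₂·(T₃/T₂) = 1.917 bar.
Isothermal, so P V is constant: T₄ = T₃; V₄ = V₃·(P₃/P₄) = 0.04752 L.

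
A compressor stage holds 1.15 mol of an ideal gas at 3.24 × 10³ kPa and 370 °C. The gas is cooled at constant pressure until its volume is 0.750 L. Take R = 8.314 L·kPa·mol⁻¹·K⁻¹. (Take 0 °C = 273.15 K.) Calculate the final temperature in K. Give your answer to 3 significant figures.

T₂ ≈ 254 K

Convert: T₁ = 643.1 K.
From PV = nRT: V₁ = nRT₁/P₁ = 1.898 L.
Isobaric, so V/T is constant: P₂ = P₁; T₂ = T₁·(V₂/V₁) = 254.2 K.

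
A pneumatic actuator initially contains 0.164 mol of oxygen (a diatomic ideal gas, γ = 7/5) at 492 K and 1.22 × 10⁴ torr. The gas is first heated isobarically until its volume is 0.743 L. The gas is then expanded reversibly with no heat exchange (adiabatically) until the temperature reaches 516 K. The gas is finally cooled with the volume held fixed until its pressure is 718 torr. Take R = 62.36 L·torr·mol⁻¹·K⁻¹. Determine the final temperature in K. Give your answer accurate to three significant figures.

From PV = nRT: V₁ = nRT₁/P₁ = 0.4124 L.
P constant ⇒ V ∝ T: P₂ = P₁; T₂ = T₁·(V₂/V₁) = 886.3 K.
Reversible adiabatic, γ = 7/5: P₃ = P₂·(T₃/T₂)^(γ/(γ−1)) = 1837 torr; V₃ = V₂·(T₂/T₃)^(1/(γ−1)) = 2.873 L.
Isochoric, so P/T is constant: V₄ = V₃; T₄ = T₃·(P₄/P₃) = 201.7 K.

T₄ ≈ 202 K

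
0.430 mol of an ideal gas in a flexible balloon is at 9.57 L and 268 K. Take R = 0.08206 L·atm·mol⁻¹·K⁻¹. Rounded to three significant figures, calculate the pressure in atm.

PV = nRT ⇒ P = nRT/V = (0.430 × 0.08206 × 268) / 9.57

P ≈ 0.988 atm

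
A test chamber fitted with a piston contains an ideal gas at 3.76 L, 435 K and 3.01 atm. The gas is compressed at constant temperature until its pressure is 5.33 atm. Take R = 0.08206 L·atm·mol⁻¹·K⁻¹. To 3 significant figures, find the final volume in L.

V₂ ≈ 2.12 L

T constant ⇒ Boyle's law P V = const: T₂ = T₁; V₂ = V₁·(P₁/P₂) = 2.123 L.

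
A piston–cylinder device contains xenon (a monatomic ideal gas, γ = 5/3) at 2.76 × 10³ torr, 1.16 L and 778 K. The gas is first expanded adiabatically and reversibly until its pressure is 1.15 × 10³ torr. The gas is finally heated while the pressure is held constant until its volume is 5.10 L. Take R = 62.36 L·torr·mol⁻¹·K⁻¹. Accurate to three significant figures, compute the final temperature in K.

T₃ ≈ 1.43e+03 K

Adiabatic (γ = 5/3), T V^(γ−1) and P V^γ constant: T₂ = T₁·(P₂/P₁)^((γ−1)/γ) = 548.1 K; V₂ = V₁·(P₁/P₂)^(1/γ) = 1.961 L.
P constant ⇒ V ∝ T: P₃ = P₂; T₃ = T₂·(V₃/V₂) = 1425 K.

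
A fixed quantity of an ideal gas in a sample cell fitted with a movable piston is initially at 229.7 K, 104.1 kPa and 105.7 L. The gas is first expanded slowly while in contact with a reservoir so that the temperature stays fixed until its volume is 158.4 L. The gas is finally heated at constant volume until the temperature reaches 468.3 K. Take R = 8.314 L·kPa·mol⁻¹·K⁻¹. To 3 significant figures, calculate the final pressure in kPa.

T constant ⇒ Boyle's law P V = const: T₂ = T₁; P₂ = P₁·(V₁/V₂) = 69.47 kPa.
Isochoric, so P/T is constant: V₃ = V₂; P₃ = P₂·(T₃/T₂) = 141.6 kPa.

P₃ ≈ 142 kPa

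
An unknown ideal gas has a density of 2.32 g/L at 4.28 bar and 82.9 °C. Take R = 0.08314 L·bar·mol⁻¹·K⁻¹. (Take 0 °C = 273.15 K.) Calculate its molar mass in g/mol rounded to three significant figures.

M ≈ 16.0 g/mol

ρ = PM/(RT) ⇒ M = ρRT/P = (2.32 × 0.08314 × 356.0) / 4.28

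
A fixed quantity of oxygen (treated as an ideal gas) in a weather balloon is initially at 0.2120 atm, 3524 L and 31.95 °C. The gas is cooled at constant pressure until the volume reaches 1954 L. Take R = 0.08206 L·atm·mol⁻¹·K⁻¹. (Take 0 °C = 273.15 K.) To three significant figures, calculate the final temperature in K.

T₂ ≈ 169 K

Convert: T₁ = 305.1 K.
Isobaric, so V/T is constant: P₂ = P₁; T₂ = T₁·(V₂/V₁) = 169.2 K.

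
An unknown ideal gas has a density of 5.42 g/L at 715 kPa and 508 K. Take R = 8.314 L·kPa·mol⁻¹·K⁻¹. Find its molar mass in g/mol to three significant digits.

M ≈ 32.0 g/mol

ρ = PM/(RT) ⇒ M = ρRT/P = (5.42 × 8.314 × 508.0) / 715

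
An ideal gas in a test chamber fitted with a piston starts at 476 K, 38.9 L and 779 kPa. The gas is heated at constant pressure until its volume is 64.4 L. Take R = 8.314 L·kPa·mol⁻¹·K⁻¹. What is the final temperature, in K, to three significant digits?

T₂ ≈ 788 K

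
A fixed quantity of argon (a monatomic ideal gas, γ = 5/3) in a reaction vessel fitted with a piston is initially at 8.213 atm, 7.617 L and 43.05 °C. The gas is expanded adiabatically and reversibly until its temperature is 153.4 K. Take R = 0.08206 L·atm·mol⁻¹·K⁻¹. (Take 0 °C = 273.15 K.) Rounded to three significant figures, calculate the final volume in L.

Convert: T₁ = 316.2 K.
Reversible adiabatic, γ = 5/3: P₂ = P₁·(T₂/T₁)^(γ/(γ−1)) = 1.346 atm; V₂ = V₁·(T₁/T₂)^(1/(γ−1)) = 22.54 L.

V₂ ≈ 22.5 L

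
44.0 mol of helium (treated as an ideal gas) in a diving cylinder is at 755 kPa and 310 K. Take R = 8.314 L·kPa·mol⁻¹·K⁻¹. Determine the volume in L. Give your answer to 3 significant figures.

V ≈ 150 L

PV = nRT ⇒ V = nRT/P = (44.0 × 8.314 × 310) / 755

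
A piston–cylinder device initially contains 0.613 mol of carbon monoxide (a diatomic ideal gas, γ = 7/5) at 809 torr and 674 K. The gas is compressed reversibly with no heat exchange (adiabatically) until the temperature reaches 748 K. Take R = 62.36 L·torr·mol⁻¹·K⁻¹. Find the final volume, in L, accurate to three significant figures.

From PV = nRT: V₁ = nRT₁/P₁ = 31.85 L.
Adiabatic (γ = 7/5), T V^(γ−1) and P V^γ constant: P₂ = P₁·(T₂/T₁)^(γ/(γ−1)) = 1165 torr; V₂ = V₁·(T₁/T₂)^(1/(γ−1)) = 24.55 L.

V₂ ≈ 24.5 L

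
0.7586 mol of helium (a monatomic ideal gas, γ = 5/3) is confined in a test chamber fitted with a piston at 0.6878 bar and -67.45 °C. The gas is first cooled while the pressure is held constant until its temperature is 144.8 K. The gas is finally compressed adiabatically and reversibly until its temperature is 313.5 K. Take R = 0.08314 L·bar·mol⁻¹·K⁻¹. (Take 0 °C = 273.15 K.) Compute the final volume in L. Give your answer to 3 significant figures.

V₃ ≈ 4.17 L

Convert: T₁ = 205.7 K.
From PV = nRT: V₁ = nRT₁/P₁ = 18.86 L.
P constant ⇒ V ∝ T: P₂ = P₁; V₂ = V₁·(T₂/T₁) = 13.28 L.
Adiabatic (γ = 5/3), T V^(γ−1) and P V^γ constant: P₃ = P₂·(T₃/T₂)^(γ/(γ−1)) = 4.744 bar; V₃ = V₂·(T₂/T₃)^(1/(γ−1)) = 4.168 L.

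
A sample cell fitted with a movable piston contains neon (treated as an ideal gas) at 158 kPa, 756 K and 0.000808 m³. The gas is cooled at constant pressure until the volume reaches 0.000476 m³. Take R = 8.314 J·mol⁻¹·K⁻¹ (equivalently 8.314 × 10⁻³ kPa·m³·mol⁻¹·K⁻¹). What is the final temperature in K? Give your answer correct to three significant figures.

P constant ⇒ V ∝ T: P₂ = P₁; T₂ = T₁·(V₂/V₁) = 445.4 K.

T₂ ≈ 445 K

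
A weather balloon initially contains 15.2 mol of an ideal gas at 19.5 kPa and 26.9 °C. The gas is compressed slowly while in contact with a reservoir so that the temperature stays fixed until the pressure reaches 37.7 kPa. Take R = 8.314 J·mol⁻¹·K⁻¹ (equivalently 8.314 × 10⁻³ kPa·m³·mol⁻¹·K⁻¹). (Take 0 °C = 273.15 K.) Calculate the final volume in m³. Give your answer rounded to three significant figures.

V₂ ≈ 1.01 m³

Convert: T₁ = 300.0 K.
From PV = nRT: V₁ = nRT₁/P₁ = 1.945 m³.
T constant ⇒ Boyle's law P V = const: T₂ = T₁; V₂ = V₁·(P₁/P₂) = 1.006 m³.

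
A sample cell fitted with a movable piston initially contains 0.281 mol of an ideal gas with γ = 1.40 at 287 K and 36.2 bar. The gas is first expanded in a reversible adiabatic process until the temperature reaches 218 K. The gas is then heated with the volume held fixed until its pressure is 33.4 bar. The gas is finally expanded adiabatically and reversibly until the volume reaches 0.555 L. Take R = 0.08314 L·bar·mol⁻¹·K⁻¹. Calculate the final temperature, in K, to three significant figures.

From PV = nRT: V₁ = nRT₁/P₁ = 0.1852 L.
Adiabatic (γ = 1.40), T V^(γ−1) and P V^γ constant: P₂ = P₁·(T₂/T₁)^(γ/(γ−1)) = 13.83 bar; V₂ = V₁·(T₁/T₂)^(1/(γ−1)) = 0.3683 L.
Isochoric, so P/T is constant: V₃ = V₂; T₃ = T₂·(P₃/P₂) = 526.6 K.
Reversible adiabatic, γ = 1.40: T₄ = T₃·(V₃/V₄)^(γ−1) = 447.0 K; P₄ = P₃·(V₃/V₄)^γ = 18.81 bar.

T₄ ≈ 447 K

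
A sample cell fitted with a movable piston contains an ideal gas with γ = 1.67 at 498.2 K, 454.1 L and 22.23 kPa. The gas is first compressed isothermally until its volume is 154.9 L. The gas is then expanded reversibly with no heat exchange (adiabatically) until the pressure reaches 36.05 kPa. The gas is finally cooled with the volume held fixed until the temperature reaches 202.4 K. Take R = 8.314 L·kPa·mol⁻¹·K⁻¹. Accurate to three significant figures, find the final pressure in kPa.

P₄ ≈ 18.6 kPa

Isothermal, so P V is constant: T₂ = T₁; P₂ = P₁·(V₁/V₂) = 65.17 kPa.
Reversible adiabatic, γ = 1.67: T₃ = T₂·(P₃/P₂)^((γ−1)/γ) = 392.9 K; V₃ = V₂·(P₂/P₃)^(1/γ) = 220.8 L.
Isochoric, so P/T is constant: V₄ = V₃; P₄ = P₃·(T₄/T₃) = 18.57 kPa.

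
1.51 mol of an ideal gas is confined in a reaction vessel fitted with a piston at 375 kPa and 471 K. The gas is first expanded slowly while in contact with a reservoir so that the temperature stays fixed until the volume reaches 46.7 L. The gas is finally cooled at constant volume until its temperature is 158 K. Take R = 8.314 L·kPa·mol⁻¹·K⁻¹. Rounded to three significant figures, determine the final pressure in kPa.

From PV = nRT: V₁ = nRT₁/P₁ = 15.77 L.
T constant ⇒ Boyle's law P V = const: T₂ = T₁; P₂ = P₁·(V₁/V₂) = 126.6 kPa.
Isochoric, so P/T is constant: V₃ = V₂; P₃ = P₂·(T₃/T₂) = 42.47 kPa.

P₃ ≈ 42.5 kPa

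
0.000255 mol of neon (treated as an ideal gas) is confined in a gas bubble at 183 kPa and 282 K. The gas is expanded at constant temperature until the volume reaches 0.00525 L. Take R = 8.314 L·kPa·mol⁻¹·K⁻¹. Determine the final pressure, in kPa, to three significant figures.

P₂ ≈ 114 kPa

From PV = nRT: V₁ = nRT₁/P₁ = 0.003267 L.
T constant ⇒ Boyle's law P V = const: T₂ = T₁; P₂ = P₁·(V₁/V₂) = 113.9 kPa.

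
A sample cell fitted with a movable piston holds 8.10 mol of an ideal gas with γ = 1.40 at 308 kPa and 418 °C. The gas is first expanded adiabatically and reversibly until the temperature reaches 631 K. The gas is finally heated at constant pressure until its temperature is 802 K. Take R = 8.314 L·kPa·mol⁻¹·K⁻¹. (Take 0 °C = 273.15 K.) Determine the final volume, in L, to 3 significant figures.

Convert: T₁ = 691.1 K.
From PV = nRT: V₁ = nRT₁/P₁ = 151.1 L.
Adiabatic (γ = 1.40), T V^(γ−1) and P V^γ constant: P₂ = P₁·(T₂/T₁)^(γ/(γ−1)) = 223.9 kPa; V₂ = V₁·(T₁/T₂)^(1/(γ−1)) = 189.7 L.
P constant ⇒ V ∝ T: P₃ = P₂; V₃ = V₂·(T₃/T₂) = 241.2 L.

V₃ ≈ 241 L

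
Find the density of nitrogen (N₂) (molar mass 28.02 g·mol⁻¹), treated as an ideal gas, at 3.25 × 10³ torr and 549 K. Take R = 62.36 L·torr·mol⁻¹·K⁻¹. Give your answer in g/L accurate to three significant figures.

ρ ≈ 2.66 g/L

ρ = PM/(RT) = (3.25e+03 × 28.02) / (62.36 × 549.0)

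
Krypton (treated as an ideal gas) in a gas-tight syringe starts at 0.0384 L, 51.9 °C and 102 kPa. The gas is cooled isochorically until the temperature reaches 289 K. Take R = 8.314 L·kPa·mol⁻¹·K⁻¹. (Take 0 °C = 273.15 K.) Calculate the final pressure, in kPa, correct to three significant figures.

P₂ ≈ 90.7 kPa

Convert: T₁ = 325.0 K.
Isochoric, so P/T is constant: V₂ = V₁; P₂ = P₁·(T₂/T₁) = 90.69 kPa.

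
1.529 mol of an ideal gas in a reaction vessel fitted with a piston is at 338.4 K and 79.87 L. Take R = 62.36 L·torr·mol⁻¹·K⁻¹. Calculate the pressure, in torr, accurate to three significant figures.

P ≈ 404 torr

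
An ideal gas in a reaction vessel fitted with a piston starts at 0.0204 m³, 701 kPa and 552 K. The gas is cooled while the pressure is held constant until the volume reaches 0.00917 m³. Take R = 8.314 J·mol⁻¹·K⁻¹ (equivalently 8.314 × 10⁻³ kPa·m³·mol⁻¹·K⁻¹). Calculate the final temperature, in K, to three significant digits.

T₂ ≈ 248 K

P constant ⇒ V ∝ T: P₂ = P₁; T₂ = T₁·(V₂/V₁) = 248.1 K.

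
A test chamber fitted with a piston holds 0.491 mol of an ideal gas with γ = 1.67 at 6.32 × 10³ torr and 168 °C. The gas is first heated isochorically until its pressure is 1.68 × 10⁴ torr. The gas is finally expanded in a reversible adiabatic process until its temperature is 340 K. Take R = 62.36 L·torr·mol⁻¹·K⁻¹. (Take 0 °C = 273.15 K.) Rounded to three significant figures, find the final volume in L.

V₃ ≈ 13.6 L

Convert: T₁ = 441.1 K.
From PV = nRT: V₁ = nRT₁/P₁ = 2.137 L.
Isochoric, so P/T is constant: V₂ = V₁; T₂ = T₁·(P₂/P₁) = 1173 K.
Adiabatic (γ = 1.67), T V^(γ−1) and P V^γ constant: P₃ = P₂·(T₃/T₂)^(γ/(γ−1)) = 767.5 torr; V₃ = V₂·(T₂/T₃)^(1/(γ−1)) = 13.56 L.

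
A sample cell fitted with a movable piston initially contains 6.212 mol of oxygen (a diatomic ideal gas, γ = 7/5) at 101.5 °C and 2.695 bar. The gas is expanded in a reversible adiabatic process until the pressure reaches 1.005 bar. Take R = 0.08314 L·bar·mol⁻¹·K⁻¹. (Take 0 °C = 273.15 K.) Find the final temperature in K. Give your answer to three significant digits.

Convert: T₁ = 374.6 K.
From PV = nRT: V₁ = nRT₁/P₁ = 71.80 L.
Adiabatic (γ = 7/5), T V^(γ−1) and P V^γ constant: T₂ = T₁·(P₂/P₁)^((γ−1)/γ) = 282.6 K; V₂ = V₁·(P₁/P₂)^(1/γ) = 145.2 L.

T₂ ≈ 283 K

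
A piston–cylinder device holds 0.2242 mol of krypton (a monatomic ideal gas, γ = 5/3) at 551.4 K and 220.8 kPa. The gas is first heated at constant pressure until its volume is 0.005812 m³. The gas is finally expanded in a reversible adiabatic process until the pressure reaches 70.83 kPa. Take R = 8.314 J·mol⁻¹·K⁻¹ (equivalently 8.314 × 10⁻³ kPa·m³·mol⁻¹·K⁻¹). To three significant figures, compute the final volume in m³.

From PV = nRT: V₁ = nRT₁/P₁ = 0.004655 m³.
P constant ⇒ V ∝ T: P₂ = P₁; T₂ = T₁·(V₂/V₁) = 688.5 K.
Adiabatic (γ = 5/3), T V^(γ−1) and P V^γ constant: T₃ = T₂·(P₃/P₂)^((γ−1)/γ) = 436.9 K; V₃ = V₂·(P₂/P₃)^(1/γ) = 0.01150 m³.

V₃ ≈ 0.0115 m³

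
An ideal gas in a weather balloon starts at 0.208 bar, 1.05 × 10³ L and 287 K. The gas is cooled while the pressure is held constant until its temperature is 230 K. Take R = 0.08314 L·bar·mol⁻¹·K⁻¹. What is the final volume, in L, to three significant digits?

V₂ ≈ 841 L

P constant ⇒ V ∝ T: P₂ = P₁; V₂ = V₁·(T₂/T₁) = 841.5 L.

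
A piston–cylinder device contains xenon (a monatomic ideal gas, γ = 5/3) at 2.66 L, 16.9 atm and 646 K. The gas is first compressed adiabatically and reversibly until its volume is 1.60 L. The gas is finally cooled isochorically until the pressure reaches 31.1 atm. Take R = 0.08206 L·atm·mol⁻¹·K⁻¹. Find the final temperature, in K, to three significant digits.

T₃ ≈ 715 K

Reversible adiabatic, γ = 5/3: T₂ = T₁·(V₁/V₂)^(γ−1) = 906.6 K; P₂ = P₁·(V₁/V₂)^γ = 39.43 atm.
Isochoric, so P/T is constant: V₃ = V₂; T₃ = T₂·(P₃/P₂) = 715.1 K.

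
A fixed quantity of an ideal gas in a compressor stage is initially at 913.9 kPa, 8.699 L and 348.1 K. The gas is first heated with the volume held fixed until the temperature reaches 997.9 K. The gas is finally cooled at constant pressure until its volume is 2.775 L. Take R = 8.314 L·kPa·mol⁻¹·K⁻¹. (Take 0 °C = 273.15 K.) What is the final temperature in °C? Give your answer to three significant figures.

V constant ⇒ P ∝ T: V₂ = V₁; P₂ = P₁·(T₂/T₁) = 2620 kPa.
Isobaric, so V/T is constant: P₃ = P₂; T₃ = T₂·(V₃/V₂) = 318.3 K.

T₃ ≈ 45.2 °C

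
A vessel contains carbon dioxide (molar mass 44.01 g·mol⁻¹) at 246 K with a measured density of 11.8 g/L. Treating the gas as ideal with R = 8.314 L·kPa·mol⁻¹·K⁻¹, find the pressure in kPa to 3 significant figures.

ρ = PM/(RT) ⇒ P = ρRT/M = (11.8 × 8.314 × 246.0) / 44.01

P ≈ 548 kPa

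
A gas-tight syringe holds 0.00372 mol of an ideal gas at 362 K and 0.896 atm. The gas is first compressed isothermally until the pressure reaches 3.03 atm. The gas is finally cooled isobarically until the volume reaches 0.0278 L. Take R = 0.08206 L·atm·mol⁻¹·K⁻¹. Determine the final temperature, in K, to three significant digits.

From PV = nRT: V₁ = nRT₁/P₁ = 0.1233 L.
T constant ⇒ Boyle's law P V = const: T₂ = T₁; V₂ = V₁·(P₁/P₂) = 0.03647 L.
Isobaric, so V/T is constant: P₃ = P₂; T₃ = T₂·(V₃/V₂) = 275.9 K.

T₃ ≈ 276 K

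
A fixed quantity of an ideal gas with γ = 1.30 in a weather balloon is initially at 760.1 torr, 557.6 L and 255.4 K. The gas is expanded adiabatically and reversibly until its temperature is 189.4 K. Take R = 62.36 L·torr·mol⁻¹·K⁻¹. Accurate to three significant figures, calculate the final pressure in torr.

P₂ ≈ 208 torr

Adiabatic (γ = 1.30), T V^(γ−1) and P V^γ constant: P₂ = P₁·(T₂/T₁)^(γ/(γ−1)) = 208.1 torr; V₂ = V₁·(T₁/T₂)^(1/(γ−1)) = 1511 L.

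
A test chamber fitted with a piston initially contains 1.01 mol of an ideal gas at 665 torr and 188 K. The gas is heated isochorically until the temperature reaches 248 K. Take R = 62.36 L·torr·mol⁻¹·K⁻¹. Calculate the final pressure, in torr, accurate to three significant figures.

From PV = nRT: V₁ = nRT₁/P₁ = 17.81 L.
Isochoric, so P/T is constant: V₂ = V₁; P₂ = P₁·(T₂/T₁) = 877.2 torr.

P₂ ≈ 877 torr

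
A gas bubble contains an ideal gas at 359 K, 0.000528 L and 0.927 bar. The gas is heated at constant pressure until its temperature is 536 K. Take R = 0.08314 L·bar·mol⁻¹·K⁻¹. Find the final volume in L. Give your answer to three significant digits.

V₂ ≈ 0.000788 L

Isobaric, so V/T is constant: P₂ = P₁; V₂ = V₁·(T₂/T₁) = 0.0007883 L.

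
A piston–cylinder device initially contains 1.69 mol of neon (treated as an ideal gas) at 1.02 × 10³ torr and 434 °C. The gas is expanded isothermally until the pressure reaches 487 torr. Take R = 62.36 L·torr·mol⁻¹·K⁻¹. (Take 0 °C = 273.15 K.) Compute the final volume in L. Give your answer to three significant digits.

Convert: T₁ = 707.1 K.
From PV = nRT: V₁ = nRT₁/P₁ = 73.06 L.
T constant ⇒ Boyle's law P V = const: T₂ = T₁; V₂ = V₁·(P₁/P₂) = 153.0 L.

V₂ ≈ 153 L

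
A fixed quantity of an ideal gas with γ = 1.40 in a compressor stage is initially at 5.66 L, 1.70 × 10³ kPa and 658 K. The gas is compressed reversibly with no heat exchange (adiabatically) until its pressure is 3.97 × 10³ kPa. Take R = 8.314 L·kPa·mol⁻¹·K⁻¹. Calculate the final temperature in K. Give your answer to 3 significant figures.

Reversible adiabatic, γ = 1.40: T₂ = T₁·(P₂/P₁)^((γ−1)/γ) = 838.4 K; V₂ = V₁·(P₁/P₂)^(1/γ) = 3.088 L.

T₂ ≈ 838 K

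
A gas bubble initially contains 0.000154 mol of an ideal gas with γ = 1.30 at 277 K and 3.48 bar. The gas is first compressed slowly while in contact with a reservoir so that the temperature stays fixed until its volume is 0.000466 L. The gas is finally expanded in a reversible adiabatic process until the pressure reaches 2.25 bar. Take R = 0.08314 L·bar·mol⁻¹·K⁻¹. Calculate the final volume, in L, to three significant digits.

From PV = nRT: V₁ = nRT₁/P₁ = 0.001019 L.
T constant ⇒ Boyle's law P V = const: T₂ = T₁; P₂ = P₁·(V₁/V₂) = 7.611 bar.
Adiabatic (γ = 1.30), T V^(γ−1) and P V^γ constant: T₃ = T₂·(P₃/P₂)^((γ−1)/γ) = 209.1 K; V₃ = V₂·(P₂/P₃)^(1/γ) = 0.001190 L.

V₃ ≈ 0.00119 L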